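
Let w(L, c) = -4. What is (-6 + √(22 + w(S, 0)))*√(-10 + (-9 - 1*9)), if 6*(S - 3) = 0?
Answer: 6*I*√7*(-2 + √2) ≈ -9.2991*I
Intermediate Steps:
S = 3 (S = 3 + (⅙)*0 = 3 + 0 = 3)
(-6 + √(22 + w(S, 0)))*√(-10 + (-9 - 1*9)) = (-6 + √(22 - 4))*√(-10 + (-9 - 1*9)) = (-6 + √18)*√(-10 + (-9 - 9)) = (-6 + 3*√2)*√(-10 - 18) = (-6 + 3*√2)*√(-28) = (-6 + 3*√2)*(2*I*√7) = 2*I*√7*(-6 + 3*√2)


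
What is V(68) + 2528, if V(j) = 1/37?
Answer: 93537/37 ≈ 2528.0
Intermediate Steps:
V(j) = 1/37
V(68) + 2528 = 1/37 + 2528 = 93537/37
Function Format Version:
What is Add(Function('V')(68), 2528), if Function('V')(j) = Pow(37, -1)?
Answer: Rational(93537, 37) ≈ 2528.0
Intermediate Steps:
Function('V')(j) = Rational(1, 37)
Add(Function('V')(68), 2528) = Add(Rational(1, 37), 2528) = Rational(93537, 37)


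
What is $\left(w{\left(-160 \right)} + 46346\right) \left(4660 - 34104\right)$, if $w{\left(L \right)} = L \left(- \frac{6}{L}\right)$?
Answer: $-1364434960$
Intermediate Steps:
$w{\left(L \right)} = -6$
$\left(w{\left(-160 \right)} + 46346\right) \left(4660 - 34104\right) = \left(-6 + 46346\right) \left(4660 - 34104\right) = 46340 \left(-29444\right) = -1364434960$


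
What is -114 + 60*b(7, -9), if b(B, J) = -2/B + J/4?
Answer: -1863/7 ≈ -266.14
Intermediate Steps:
b(B, J) = -2/B + J/4 (b(B, J) = -2/B + J*(¼) = -2/B + J/4)
-114 + 60*b(7, -9) = -114 + 60*(-2/7 + (¼)*(-9)) = -114 + 60*(-2*⅐ - 9/4) = -114 + 60*(-2/7 - 9/4) = -114 + 60*(-71/28) = -114 - 1065/7 = -1863/7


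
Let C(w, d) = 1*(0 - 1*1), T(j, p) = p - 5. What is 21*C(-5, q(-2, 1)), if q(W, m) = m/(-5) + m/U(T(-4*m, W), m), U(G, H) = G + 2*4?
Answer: -21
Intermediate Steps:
T(j, p) = -5 + p
U(G, H) = 8 + G (U(G, H) = G + 8 = 8 + G)
q(W, m) = -m/5 + m/(3 + W) (q(W, m) = m/(-5) + m/(8 + (-5 + W)) = m*(-1/5) + m/(3 + W) = -m/5 + m/(3 + W))
C(w, d) = -1 (C(w, d) = 1*(0 - 1) = 1*(-1) = -1)
21*C(-5, q(-2, 1)) = 21*(-1) = -21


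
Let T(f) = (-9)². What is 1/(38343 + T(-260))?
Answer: 1/38424 ≈ 2.6025e-5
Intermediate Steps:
T(f) = 81
1/(38343 + T(-260)) = 1/(38343 + 81) = 1/38424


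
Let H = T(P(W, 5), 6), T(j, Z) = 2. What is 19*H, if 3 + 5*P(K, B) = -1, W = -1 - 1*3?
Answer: 38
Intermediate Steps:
W = -4 (W = -1 - 3 = -4)
P(K, B) = -⅘ (P(K, B) = -⅗ + (⅕)*(-1) = -⅗ - ⅕ = -⅘)
H = 2
19*H = 19*2 = 38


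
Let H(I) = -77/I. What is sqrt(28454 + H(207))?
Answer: sqrt(135467723)/69 ≈ 168.68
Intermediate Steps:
sqrt(28454 + H(207)) = sqrt(28454 - 77/207) = sqrt(5889901/207) = sqrt(135467723)/69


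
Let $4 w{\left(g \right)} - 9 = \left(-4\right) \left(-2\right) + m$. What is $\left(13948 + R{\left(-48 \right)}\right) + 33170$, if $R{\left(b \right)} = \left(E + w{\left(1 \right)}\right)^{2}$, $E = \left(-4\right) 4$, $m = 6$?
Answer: $\frac{755569}{16} \approx 47223.0$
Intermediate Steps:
$E = -16$
$w{\left(g \right)} = \frac{23}{4}$ ($w{\left(g \right)} = \frac{9}{4} + \frac{\left(-4\right) \left(-2\right) + 6}{4} = \frac{9}{4} + \frac{8 + 6}{4} = \frac{9}{4} + \frac{1}{4} \cdot 14 = \frac{9}{4} + \frac{7}{2} = \frac{23}{4}$)
$R{\left(b \right)} = \frac{1681}{16}$ ($R{\left(b \right)} = \left(-16 + \frac{23}{4}\right)^{2} = \left(- \frac{41}{4}\right)^{2} = \frac{1681}{16}$)
$\left(13948 + R{\left(-48 \right)}\right) + 33170 = \left(13948 + \frac{1681}{16}\right) + 33170 = \frac{224849}{16} + 33170 = \frac{755569}{16}$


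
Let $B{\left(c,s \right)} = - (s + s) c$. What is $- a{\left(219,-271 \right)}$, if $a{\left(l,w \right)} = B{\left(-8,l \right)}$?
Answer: $-3504$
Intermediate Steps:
$B{\left(c,s \right)} = - 2 c s$ ($B{\left(c,s \right)} = - 2 s c = - 2 c s$)
$a{\left(l,w \right)} = 16 l$ ($a{\left(l,w \right)} = \left(-2\right) \left(-8\right) l = 16 l$)
$- a{\left(219,-271 \right)} = - 16 \cdot 219 = \left(-1\right) 3504 = -3504$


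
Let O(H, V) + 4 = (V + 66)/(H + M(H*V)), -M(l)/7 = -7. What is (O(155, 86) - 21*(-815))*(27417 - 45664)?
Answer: -15924138653/51 ≈ -3.1224e+8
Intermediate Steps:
M(l) = 49 (M(l) = -7*(-7) = 49)
O(H, V) = -4 + (66 + V)/(49 + H) (O(H, V) = -4 + (V + 66)/(H + 49) = -4 + (66 + V)/(49 + H))
(O(155, 86) - 21*(-815))*(27417 - 45664) = ((-130 + 86 - 4*155)/(49 + 155) - 21*(-815))*(27417 - 45664) = ((-130 + 86 - 620)/204 + 17115)*(-18247) = ((1/204)*(-664) + 17115)*(-18247) = (-166/51 + 17115)*(-18247) = (872699/51)*(-18247) = -15924138653/51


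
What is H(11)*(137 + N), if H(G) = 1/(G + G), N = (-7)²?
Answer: 93/11 ≈ 8.4545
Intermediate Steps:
N = 49
H(G) = 1/(2*G)
H(11)*(137 + N) = ((½)/11)*(137 + 49) = ((½)*(1/11))*186 = (1/22)*186 = 93/11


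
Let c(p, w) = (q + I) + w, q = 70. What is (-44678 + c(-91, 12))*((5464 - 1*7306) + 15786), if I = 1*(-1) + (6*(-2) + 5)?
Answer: -621958176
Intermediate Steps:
I = -8 (I = -1 + (-12 + 5) = -1 - 7 = -8)
c(p, w) = 62 + w (c(p, w) = (70 - 8) + w = 62 + w)
(-44678 + c(-91, 12))*((5464 - 1*7306) + 15786) = (-44678 + (62 + 12))*((5464 - 1*7306) + 15786) = (-44678 + 74)*((5464 - 7306) + 15786) = -44604*(-1842 + 15786) = -44604*13944 = -621958176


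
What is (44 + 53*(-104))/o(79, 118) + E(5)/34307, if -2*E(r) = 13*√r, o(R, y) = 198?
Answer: -2734/99 - √5/5278 ≈ -27.617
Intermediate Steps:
E(r) = -13*√r/2
(44 + 53*(-104))/o(79, 118) + E(5)/34307 = (44 + 53*(-104))/198 - 13*√5/2/34307 = (44 - 5512)*(1/198) - 13*√5/2*(1/34307) = -5468*1/198 - √5/5278 = -2734/99 - √5/5278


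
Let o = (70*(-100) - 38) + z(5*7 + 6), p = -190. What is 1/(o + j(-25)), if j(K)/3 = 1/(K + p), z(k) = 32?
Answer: -215/1506293 ≈ -0.00014273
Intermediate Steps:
o = -7006 (o = (70*(-100) - 38) + 32 = (-7000 - 38) + 32 = -7038 + 32 = -7006)
j(K) = 3/(-190 + K) (j(K) = 3/(K - 190) = 3/(-190 + K))
1/(o + j(-25)) = 1/(-7006 + 3/(-190 - 25)) = 1/(-7006 + 3/(-215)) = 1/(-7006 + 3*(-1/215)) = 1/(-7006 - 3/215) = 1/(-1506293/215) = -215/1506293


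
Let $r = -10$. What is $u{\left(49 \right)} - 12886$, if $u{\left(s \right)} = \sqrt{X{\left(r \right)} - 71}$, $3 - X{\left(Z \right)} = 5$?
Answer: $-12886 + i \sqrt{73} \approx -12886.0 + 8.544 i$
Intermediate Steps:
$X{\left(Z \right)} = -2$ ($X{\left(Z \right)} = 3 - 5 = -2$)
$u{\left(s \right)} = i \sqrt{73}$ ($u{\left(s \right)} = \sqrt{-2 - 71} = \sqrt{-73} = i \sqrt{73}$)
$u{\left(49 \right)} - 12886 = i \sqrt{73} - 12886 = -12886 + i \sqrt{73}$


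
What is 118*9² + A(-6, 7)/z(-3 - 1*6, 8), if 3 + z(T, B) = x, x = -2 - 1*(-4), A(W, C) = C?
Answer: 9551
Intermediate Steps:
x = 2 (x = -2 + 4 = 2)
z(T, B) = -1 (z(T, B) = -3 + 2 = -1)
118*9² + A(-6, 7)/z(-3 - 1*6, 8) = 118*9² + 7/(-1) = 118*81 + 7*(-1) = 9558 - 7 = 9551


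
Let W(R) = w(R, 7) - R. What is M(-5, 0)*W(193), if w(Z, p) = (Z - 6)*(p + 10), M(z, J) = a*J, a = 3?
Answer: 0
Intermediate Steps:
M(z, J) = 3*J
w(Z, p) = (-6 + Z)*(10 + p)
W(R) = -102 + 16*R (W(R) = (-60 - 6*7 + 10*R + R*7) - R = (-60 - 42 + 10*R + 7*R) - R = (-102 + 17*R) - R = -102 + 16*R)
M(-5, 0)*W(193) = (3*0)*(-102 + 16*193) = 0*(-102 + 3088) = 0*2986 = 0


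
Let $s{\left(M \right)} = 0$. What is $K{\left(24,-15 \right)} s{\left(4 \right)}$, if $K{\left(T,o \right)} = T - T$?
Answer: $0$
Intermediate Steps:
$K{\left(T,o \right)} = 0$
$K{\left(24,-15 \right)} s{\left(4 \right)} = 0 \cdot 0 = 0$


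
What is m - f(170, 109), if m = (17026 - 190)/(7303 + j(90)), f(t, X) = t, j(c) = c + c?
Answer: -1255274/7483 ≈ -167.75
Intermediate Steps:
j(c) = 2*c
m = 16836/7483 (m = (17026 - 190)/(7303 + 2*90) = 16836/(7303 + 180) = 16836/7483 ≈ 2.2499)
m - f(170, 109) = 16836/7483 - 1*170 = 16836/7483 - 170 = -1255274/7483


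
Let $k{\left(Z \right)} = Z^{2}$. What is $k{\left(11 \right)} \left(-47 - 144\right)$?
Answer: $-23111$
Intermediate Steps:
$k{\left(11 \right)} \left(-47 - 144\right) = 11^{2} \left(-47 - 144\right) = 121 \left(-191\right) = -23111$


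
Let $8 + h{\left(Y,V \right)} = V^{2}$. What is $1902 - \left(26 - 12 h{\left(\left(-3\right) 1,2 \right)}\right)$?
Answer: $1828$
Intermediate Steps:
$h{\left(Y,V \right)} = -8 + V^{2}$
$1902 - \left(26 - 12 h{\left(\left(-3\right) 1,2 \right)}\right) = 1902 - \left(26 - 12 \left(-8 + 2^{2}\right)\right) = 1902 - \left(26 - 12 \left(-8 + 4\right)\right) = 1902 - \left(26 - -48\right) = 1902 - \left(26 + 48\right) = 1902 - 74 = 1828$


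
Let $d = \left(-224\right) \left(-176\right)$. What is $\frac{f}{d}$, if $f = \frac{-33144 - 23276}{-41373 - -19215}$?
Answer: $\frac{2015}{31198464} \approx 6.4587 \cdot 10^{-5}$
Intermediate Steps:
$f = \frac{28210}{11079}$ ($f = \frac{-33144 - 23276}{-41373 + 19215} = - \frac{56420}{-22158} = \left(-56420\right) \left(- \frac{1}{22158}\right) = \frac{28210}{11079} \approx 2.5463$)
$d = 39424$
$\frac{f}{d} = \frac{28210}{11079 \cdot 39424} = \frac{28210}{11079} \cdot \frac{1}{39424} = \frac{2015}{31198464}$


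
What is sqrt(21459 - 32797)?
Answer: I*sqrt(11338) ≈ 106.48*I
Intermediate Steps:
sqrt(21459 - 32797) = sqrt(-11338) = I*sqrt(11338)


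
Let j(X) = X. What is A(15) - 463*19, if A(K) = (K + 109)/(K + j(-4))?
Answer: -96643/11 ≈ -8785.7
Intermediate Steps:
A(K) = (109 + K)/(-4 + K) (A(K) = (K + 109)/(K - 4) = (109 + K)/(-4 + K))
A(15) - 463*19 = (109 + 15)/(-4 + 15) - 463*19 = 124/11 - 1*8797 = (1/11)*124 - 8797 = 124/11 - 8797 = -96643/11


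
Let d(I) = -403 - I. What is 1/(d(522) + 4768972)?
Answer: 1/4768047 ≈ 2.0973e-7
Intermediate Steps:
1/(d(522) + 4768972) = 1/((-403 - 1*522) + 4768972) = 1/((-403 - 522) + 4768972) = 1/(-925 + 4768972) = 1/4768047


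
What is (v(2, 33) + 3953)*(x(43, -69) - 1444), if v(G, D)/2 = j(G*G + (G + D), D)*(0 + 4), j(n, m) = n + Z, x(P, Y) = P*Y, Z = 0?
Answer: -18812915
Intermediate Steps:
j(n, m) = n (j(n, m) = n + 0 = n)
v(G, D) = 8*D + 8*G + 8*G² (v(G, D) = 2*((G*G + (G + D))*(0 + 4)) = 2*((G² + (D + G))*4) = 2*((D + G + G²)*4) = 2*(4*D + 4*G + 4*G²) = 8*D + 8*G + 8*G²)
(v(2, 33) + 3953)*(x(43, -69) - 1444) = ((8*33 + 8*2 + 8*2²) + 3953)*(43*(-69) - 1444) = ((264 + 16 + 8*4) + 3953)*(-2967 - 1444) = ((264 + 16 + 32) + 3953)*(-4411) = (312 + 3953)*(-4411) = 4265*(-4411) = -18812915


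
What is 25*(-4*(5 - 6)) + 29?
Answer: 129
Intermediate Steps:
25*(-4*(5 - 6)) + 29 = 25*(-4*(-1)) + 29 = 25*4 + 29 = 100 + 29 = 129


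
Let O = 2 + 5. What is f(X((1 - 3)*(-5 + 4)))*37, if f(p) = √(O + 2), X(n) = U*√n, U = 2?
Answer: 111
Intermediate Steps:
O = 7
X(n) = 2*√n
f(p) = 3 (f(p) = √(7 + 2) = √9 = 3)
f(X((1 - 3)*(-5 + 4)))*37 = 3*37 = 111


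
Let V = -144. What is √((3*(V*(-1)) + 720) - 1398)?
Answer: I*√246 ≈ 15.684*I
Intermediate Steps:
√((3*(V*(-1)) + 720) - 1398) = √((3*(-144*(-1)) + 720) - 1398) = √((3*144 + 720) - 1398) = √((432 + 720) - 1398) = √(1152 - 1398) = √(-246) = I*√246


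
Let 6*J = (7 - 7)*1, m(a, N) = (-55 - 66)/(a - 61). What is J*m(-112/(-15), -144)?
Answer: 0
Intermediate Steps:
m(a, N) = -121/(-61 + a)
J = 0 (J = ((7 - 7)*1)/6 = (0*1)/6 = (⅙)*0 = 0)
J*m(-112/(-15), -144) = 0*(-121/(-61 - 112/(-15))) = 0*(-121/(-61 - 112*(-1/15))) = 0*(-121/(-61 + 112/15)) = 0*(-121/(-803/15)) = 0*(-121*(-15/803)) = 0*(165/73) = 0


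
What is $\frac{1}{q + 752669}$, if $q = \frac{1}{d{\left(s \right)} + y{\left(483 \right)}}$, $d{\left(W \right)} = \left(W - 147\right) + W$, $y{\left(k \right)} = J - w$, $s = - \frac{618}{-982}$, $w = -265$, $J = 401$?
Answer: $\frac{255447}{192267038534} \approx 1.3286 \cdot 10^{-6}$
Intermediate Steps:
$s = \frac{309}{491}$ ($s = \left(-618\right) \left(- \frac{1}{982}\right) = \frac{309}{491} \approx 0.62933$)
$y{\left(k \right)} = 666$ ($y{\left(k \right)} = 401 - -265 = 401 + 265 = 666$)
$d{\left(W \right)} = -147 + 2 W$ ($d{\left(W \right)} = \left(-147 + W\right) + W = -147 + 2 W$)
$q = \frac{491}{255447}$ ($q = \frac{1}{\left(-147 + 2 \cdot \frac{309}{491}\right) + 666} = \frac{1}{\left(-147 + \frac{618}{491}\right) + 666} = \frac{1}{- \frac{71559}{491} + 666} = \frac{1}{\frac{255447}{491}} = \frac{491}{255447} \approx 0.0019221$)
$\frac{1}{q + 752669} = \frac{1}{\frac{491}{255447} + 752669} = \frac{1}{\frac{192267038534}{255447}} = \frac{255447}{192267038534}$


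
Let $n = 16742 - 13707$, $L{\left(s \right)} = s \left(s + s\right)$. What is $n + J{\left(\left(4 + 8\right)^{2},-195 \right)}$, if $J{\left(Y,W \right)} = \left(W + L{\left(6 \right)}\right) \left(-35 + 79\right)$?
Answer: $-2377$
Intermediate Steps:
$L{\left(s \right)} = 2 s^{2}$ ($L{\left(s \right)} = s 2 s = 2 s^{2}$)
$J{\left(Y,W \right)} = 3168 + 44 W$ ($J{\left(Y,W \right)} = \left(W + 2 \cdot 6^{2}\right) \left(-35 + 79\right) = \left(W + 2 \cdot 36\right) 44 = \left(W + 72\right) 44 = \left(72 + W\right) 44 = 3168 + 44 W$)
$n = 3035$ ($n = 16742 - 13707 = 3035$)
$n + J{\left(\left(4 + 8\right)^{2},-195 \right)} = 3035 + \left(3168 + 44 \left(-195\right)\right) = 3035 + \left(3168 - 8580\right) = 3035 - 5412 = -2377$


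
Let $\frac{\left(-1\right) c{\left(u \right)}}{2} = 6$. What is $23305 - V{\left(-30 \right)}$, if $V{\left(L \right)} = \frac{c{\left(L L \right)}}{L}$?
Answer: $\frac{116523}{5} \approx 23305.0$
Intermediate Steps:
$c{\left(u \right)} = -12$ ($c{\left(u \right)} = \left(-2\right) 6 = -12$)
$V{\left(L \right)} = - \frac{12}{L}$
$23305 - V{\left(-30 \right)} = 23305 - - \frac{12}{-30} = 23305 - \left(-12\right) \left(- \frac{1}{30}\right) = 23305 - \frac{2}{5} = \frac{116523}{5}$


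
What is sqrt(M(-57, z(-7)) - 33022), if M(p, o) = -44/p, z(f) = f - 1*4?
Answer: I*sqrt(107285970)/57 ≈ 181.72*I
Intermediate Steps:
z(f) = -4 + f (z(f) = f - 4 = -4 + f)
sqrt(M(-57, z(-7)) - 33022) = sqrt(-44/(-57) - 33022) = sqrt(-44*(-1/57) - 33022) = sqrt(44/57 - 33022) = sqrt(-1882210/57) = I*sqrt(107285970)/57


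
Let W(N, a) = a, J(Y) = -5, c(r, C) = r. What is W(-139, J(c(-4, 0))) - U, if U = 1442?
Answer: -1447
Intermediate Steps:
W(-139, J(c(-4, 0))) - U = -5 - 1*1442 = -5 - 1442 = -1447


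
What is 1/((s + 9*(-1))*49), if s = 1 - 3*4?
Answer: -1/980 ≈ -0.0010204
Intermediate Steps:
s = -11 (s = 1 - 12 = -11)
1/((s + 9*(-1))*49) = 1/((-11 + 9*(-1))*49) = 1/((-11 - 9)*49) = 1/(-20*49) = 1/(-980) = -1/980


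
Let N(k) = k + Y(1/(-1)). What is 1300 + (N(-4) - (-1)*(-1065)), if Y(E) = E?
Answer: 230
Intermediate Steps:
N(k) = -1 + k (N(k) = k + 1/(-1) = k - 1 = -1 + k)
1300 + (N(-4) - (-1)*(-1065)) = 1300 + ((-1 - 4) - (-1)*(-1065)) = 1300 + (-5 - 1*1065) = 1300 + (-5 - 1065) = 1300 - 1070 = 230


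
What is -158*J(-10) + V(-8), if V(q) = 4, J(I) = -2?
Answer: 320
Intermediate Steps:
-158*J(-10) + V(-8) = -158*(-2) + 4 = 316 + 4 = 320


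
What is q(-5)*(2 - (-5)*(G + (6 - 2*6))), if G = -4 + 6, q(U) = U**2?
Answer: -450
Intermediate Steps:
G = 2
q(-5)*(2 - (-5)*(G + (6 - 2*6))) = (-5)**2*(2 - (-5)*(2 + (6 - 2*6))) = 25*(2 - (-5)*(2 + (6 - 12))) = 25*(2 - (-5)*(2 - 6)) = 25*(2 - (-5)*(-4)) = 25*(2 - 1*20) = 25*(2 - 20) = 25*(-18) = -450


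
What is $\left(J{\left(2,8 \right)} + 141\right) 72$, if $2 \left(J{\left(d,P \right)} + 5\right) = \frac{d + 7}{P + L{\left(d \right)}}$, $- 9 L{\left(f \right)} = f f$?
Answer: $\frac{167193}{17} \approx 9834.9$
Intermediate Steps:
$L{\left(f \right)} = - \frac{f^{2}}{9}$ ($L{\left(f \right)} = - \frac{f f}{9} = - \frac{f^{2}}{9}$)
$J{\left(d,P \right)} = -5 + \frac{7 + d}{2 \left(P - \frac{d^{2}}{9}\right)}$ ($J{\left(d,P \right)} = -5 + \frac{\left(d + 7\right) \frac{1}{P - \frac{d^{2}}{9}}}{2} = -5 + \frac{\left(7 + d\right) \frac{1}{P - \frac{d^{2}}{9}}}{2} = -5 + \frac{\frac{1}{P - \frac{d^{2}}{9}} \left(7 + d\right)}{2} = -5 + \frac{7 + d}{2 \left(P - \frac{d^{2}}{9}\right)}$)
$\left(J{\left(2,8 \right)} + 141\right) 72 = \left(\frac{63 - 720 + 9 \cdot 2 + 10 \cdot 2^{2}}{2 \left(- 2^{2} + 9 \cdot 8\right)} + 141\right) 72 = \left(\frac{63 - 720 + 18 + 10 \cdot 4}{2 \left(\left(-1\right) 4 + 72\right)} + 141\right) 72 = \left(\frac{63 - 720 + 18 + 40}{2 \left(-4 + 72\right)} + 141\right) 72 = \left(\frac{1}{2} \cdot \frac{1}{68} \left(-599\right) + 141\right) 72 = \left(- \frac{599}{136} + 141\right) 72 = \frac{18577}{136} \cdot 72 = \frac{167193}{17}$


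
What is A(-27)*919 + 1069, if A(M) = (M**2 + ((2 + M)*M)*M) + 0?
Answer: -16077755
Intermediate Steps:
A(M) = M**2 + M**2*(2 + M) (A(M) = (M**2 + (M*(2 + M))*M) + 0 = (M**2 + M**2*(2 + M)) + 0 = M**2 + M**2*(2 + M))
A(-27)*919 + 1069 = ((-27)**2*(3 - 27))*919 + 1069 = (729*(-24))*919 + 1069 = -17496*919 + 1069 = -16078824 + 1069 = -16077755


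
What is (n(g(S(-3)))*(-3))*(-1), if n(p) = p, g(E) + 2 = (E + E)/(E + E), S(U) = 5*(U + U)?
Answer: -3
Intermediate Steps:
S(U) = 10*U (S(U) = 5*(2*U) = 10*U)
g(E) = -1 (g(E) = -2 + (E + E)/(E + E) = -2 + (2*E)/((2*E)) = -2 + (2*E)*(1/(2*E)) = -2 + 1 = -1)
(n(g(S(-3)))*(-3))*(-1) = -1*(-3)*(-1) = 3*(-1) = -3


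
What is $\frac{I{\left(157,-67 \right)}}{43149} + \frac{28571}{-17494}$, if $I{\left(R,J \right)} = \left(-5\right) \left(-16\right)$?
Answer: $- \frac{1231410559}{754848606} \approx -1.6313$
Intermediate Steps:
$I{\left(R,J \right)} = 80$
$\frac{I{\left(157,-67 \right)}}{43149} + \frac{28571}{-17494} = \frac{80}{43149} + \frac{28571}{-17494} = 80 \cdot \frac{1}{43149} + 28571 \left(- \frac{1}{17494}\right) = \frac{80}{43149} - \frac{28571}{17494} = - \frac{1231410559}{754848606}$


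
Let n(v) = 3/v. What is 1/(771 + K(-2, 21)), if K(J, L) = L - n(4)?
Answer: 4/3165 ≈ 0.0012638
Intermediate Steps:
K(J, L) = -3/4 + L (K(J, L) = L - 3/4 = -3/4 + L)
1/(771 + K(-2, 21)) = 1/(771 + (-3/4 + 21)) = 1/(771 + 81/4) = 1/(3165/4) = 4/3165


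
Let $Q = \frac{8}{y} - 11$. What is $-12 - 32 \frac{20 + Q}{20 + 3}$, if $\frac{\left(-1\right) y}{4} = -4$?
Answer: $- \frac{580}{23} \approx -25.217$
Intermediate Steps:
$y = 16$ ($y = \left(-4\right) \left(-4\right) = 16$)
$Q = - \frac{21}{2}$ ($Q = \frac{8}{16} - 11 = 8 \cdot \frac{1}{16} - 11 = \frac{1}{2} - 11 = - \frac{21}{2} \approx -10.5$)
$-12 - 32 \frac{20 + Q}{20 + 3} = -12 - 32 \frac{20 - \frac{21}{2}}{20 + 3} = -12 - 32 \frac{19}{2 \cdot 23} = -12 - 32 \cdot \frac{19}{2} \cdot \frac{1}{23} = -12 - \frac{304}{23} = - \frac{580}{23}$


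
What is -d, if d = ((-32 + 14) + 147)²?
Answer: -16641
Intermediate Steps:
d = 16641 (d = (-18 + 147)² = 129² = 16641)
-d = -1*16641 = -16641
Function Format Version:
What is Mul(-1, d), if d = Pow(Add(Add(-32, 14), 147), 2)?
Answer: -16641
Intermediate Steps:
d = 16641 (d = Pow(Add(-18, 147), 2) = Pow(129, 2) = 16641)
Mul(-1, d) = Mul(-1, 16641) = -16641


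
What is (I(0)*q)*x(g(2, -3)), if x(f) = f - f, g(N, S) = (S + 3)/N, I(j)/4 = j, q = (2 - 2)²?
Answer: 0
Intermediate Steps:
q = 0 (q = 0² = 0)
I(j) = 4*j
g(N, S) = (3 + S)/N
x(f) = 0
(I(0)*q)*x(g(2, -3)) = ((4*0)*0)*0 = (0*0)*0 = 0*0 = 0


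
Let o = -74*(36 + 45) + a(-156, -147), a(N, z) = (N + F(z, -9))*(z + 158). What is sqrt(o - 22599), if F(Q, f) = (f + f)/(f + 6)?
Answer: I*sqrt(30243) ≈ 173.91*I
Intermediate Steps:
F(Q, f) = 2*f/(6 + f) (F(Q, f) = (2*f)/(6 + f) = 2*f/(6 + f))
a(N, z) = (6 + N)*(158 + z) (a(N, z) = (N + 2*(-9)/(6 - 9))*(z + 158) = (N + 2*(-9)/(-3))*(158 + z) = (N + 2*(-9)*(-1/3))*(158 + z) = (N + 6)*(158 + z) = (6 + N)*(158 + z))
o = -7644 (o = -74*(36 + 45) + (948 + 6*(-147) + 158*(-156) - 156*(-147)) = -74*81 + (948 - 882 - 24648 + 22932) = -5994 - 1650 = -7644)
sqrt(o - 22599) = sqrt(-7644 - 22599) = sqrt(-30243) = I*sqrt(30243)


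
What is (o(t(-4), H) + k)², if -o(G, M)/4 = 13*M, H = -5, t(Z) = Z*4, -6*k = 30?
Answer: 65025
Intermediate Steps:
k = -5 (k = -⅙*30 = -5)
t(Z) = 4*Z
o(G, M) = -52*M
(o(t(-4), H) + k)² = (-52*(-5) - 5)² = (260 - 5)² = 255² = 65025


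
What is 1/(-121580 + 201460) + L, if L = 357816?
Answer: 28582342081/79880 ≈ 3.5782e+5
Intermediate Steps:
1/(-121580 + 201460) + L = 1/(-121580 + 201460) + 357816 = 1/79880 + 357816 = 28582342081/79880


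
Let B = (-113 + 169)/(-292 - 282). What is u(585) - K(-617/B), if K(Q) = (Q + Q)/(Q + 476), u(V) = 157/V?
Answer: -8442311/5304195 ≈ -1.5916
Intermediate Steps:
B = -4/41 (B = 56/(-574) = 56*(-1/574) = -4/41 ≈ -0.097561)
K(Q) = 2*Q/(476 + Q) (K(Q) = (2*Q)/(476 + Q) = 2*Q/(476 + Q))
u(585) - K(-617/B) = 157/585 - 2*(-617/(-4/41))/(476 - 617/(-4/41)) = 157*(1/585) - 2*(-617*(-41/4))/(476 - 617*(-41/4)) = 157/585 - 2*25297/(4*(476 + 25297/4)) = 157/585 - 2*25297/(4*27201/4) = 157/585 - 2*25297*4/(4*27201) = 157/585 - 1*50594/27201 = 157/585 - 50594/27201 = -8442311/5304195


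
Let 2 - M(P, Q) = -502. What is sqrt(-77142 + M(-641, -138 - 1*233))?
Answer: I*sqrt(76638) ≈ 276.84*I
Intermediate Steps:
M(P, Q) = 504 (M(P, Q) = 2 - 1*(-502) = 2 + 502 = 504)
sqrt(-77142 + M(-641, -138 - 1*233)) = sqrt(-77142 + 504) = sqrt(-76638) = I*sqrt(76638)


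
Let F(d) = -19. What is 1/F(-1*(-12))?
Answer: -1/19 ≈ -0.052632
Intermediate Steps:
1/F(-1*(-12)) = 1/(-19) = -1/19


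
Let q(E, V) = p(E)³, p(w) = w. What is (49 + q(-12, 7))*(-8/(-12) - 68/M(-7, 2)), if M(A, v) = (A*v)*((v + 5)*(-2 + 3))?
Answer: -335800/147 ≈ -2284.4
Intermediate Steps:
M(A, v) = A*v*(5 + v) (M(A, v) = (A*v)*((5 + v)*1) = (A*v)*(5 + v) = A*v*(5 + v))
q(E, V) = E³
(49 + q(-12, 7))*(-8/(-12) - 68/M(-7, 2)) = (49 + (-12)³)*(-8/(-12) - 68*(-1/(14*(5 + 2)))) = (49 - 1728)*(-8*(-1/12) - 68/((-7*2*7))) = -1679*(⅔ - 68/(-98)) = -1679*(⅔ - 68*(-1/98)) = -1679*(⅔ + 34/49) = -1679*200/147 = -335800/147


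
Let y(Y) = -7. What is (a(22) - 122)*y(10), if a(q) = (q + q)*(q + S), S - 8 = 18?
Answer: -13930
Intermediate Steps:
S = 26 (S = 8 + 18 = 26)
a(q) = 2*q*(26 + q) (a(q) = (q + q)*(q + 26) = (2*q)*(26 + q) = 2*q*(26 + q))
(a(22) - 122)*y(10) = (2*22*(26 + 22) - 122)*(-7) = (2*22*48 - 122)*(-7) = (2112 - 122)*(-7) = 1990*(-7) = -13930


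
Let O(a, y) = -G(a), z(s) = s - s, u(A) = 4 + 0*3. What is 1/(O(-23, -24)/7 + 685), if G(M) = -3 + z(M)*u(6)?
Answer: 7/4798 ≈ 0.0014589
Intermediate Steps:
u(A) = 4 (u(A) = 4 + 0 = 4)
z(s) = 0
G(M) = -3 (G(M) = -3 + 0*4 = -3 + 0 = -3)
O(a, y) = 3 (O(a, y) = -1*(-3) = 3)
1/(O(-23, -24)/7 + 685) = 1/(3/7 + 685) = 1/(4798/7) = 7/4798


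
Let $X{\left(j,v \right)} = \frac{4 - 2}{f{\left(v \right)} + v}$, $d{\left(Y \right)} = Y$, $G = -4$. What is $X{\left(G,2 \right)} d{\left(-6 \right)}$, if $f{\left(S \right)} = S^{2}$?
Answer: $-2$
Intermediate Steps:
$X{\left(j,v \right)} = \frac{2}{v + v^{2}}$ ($X{\left(j,v \right)} = \frac{4 - 2}{v^{2} + v} = \frac{2}{v + v^{2}}$)
$X{\left(G,2 \right)} d{\left(-6 \right)} = \frac{2}{2 \left(1 + 2\right)} \left(-6\right) = 2 \cdot \frac{1}{2} \cdot \frac{1}{3} \left(-6\right) = \frac{1}{3} \left(-6\right) = -2$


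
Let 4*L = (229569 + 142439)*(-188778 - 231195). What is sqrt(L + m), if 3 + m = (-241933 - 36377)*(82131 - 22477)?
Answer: I*sqrt(55660633689) ≈ 2.3593e+5*I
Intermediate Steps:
m = -16602304743 (m = -3 + (-241933 - 36377)*(82131 - 22477) = -3 - 278310*59654 = -3 - 16602304740 = -16602304743)
L = -39058328946 (L = ((229569 + 142439)*(-188778 - 231195))/4 = (372008*(-419973))/4 = (1/4)*(-156233315784) = -39058328946)
sqrt(L + m) = sqrt(-39058328946 - 16602304743) = sqrt(-55660633689) = I*sqrt(55660633689)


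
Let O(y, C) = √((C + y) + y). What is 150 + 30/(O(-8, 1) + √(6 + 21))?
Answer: 10*(-45*I + 15*√5 - I*√3)/(√5 - 3*I) ≈ 153.71 - 2.7664*I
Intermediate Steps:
O(y, C) = √(C + 2*y)
150 + 30/(O(-8, 1) + √(6 + 21)) = 150 + 30/(√(1 + 2*(-8)) + √(6 + 21)) = 150 + 30/(√(1 - 16) + √27) = 150 + 30/(√(-15) + 3*√3) = 150 + 30/(I*√15 + 3*√3) = 150 + 30/(3*√3 + I*√15)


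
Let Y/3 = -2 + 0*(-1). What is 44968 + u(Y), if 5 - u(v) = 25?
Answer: 44948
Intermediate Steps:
Y = -6 (Y = 3*(-2 + 0*(-1)) = 3*(-2 + 0) = 3*(-2) = -6)
u(v) = -20 (u(v) = 5 - 1*25 = 5 - 25 = -20)
44968 + u(Y) = 44968 - 20 = 44948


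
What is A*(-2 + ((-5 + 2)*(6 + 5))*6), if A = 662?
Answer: -132400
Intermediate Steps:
A*(-2 + ((-5 + 2)*(6 + 5))*6) = 662*(-2 + ((-5 + 2)*(6 + 5))*6) = 662*(-2 - 3*11*6) = 662*(-2 - 33*6) = 662*(-2 - 198) = 662*(-200) = -132400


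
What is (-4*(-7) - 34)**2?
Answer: 36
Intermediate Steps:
(-4*(-7) - 34)**2 = (28 - 34)**2 = (-6)**2 = 36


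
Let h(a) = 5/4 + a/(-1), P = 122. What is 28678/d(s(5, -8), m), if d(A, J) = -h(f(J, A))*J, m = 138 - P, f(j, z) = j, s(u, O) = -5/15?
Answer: 14339/118 ≈ 121.52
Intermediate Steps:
s(u, O) = -⅓ (s(u, O) = -5*1/15 = -⅓)
m = 16 (m = 138 - 1*122 = 138 - 122 = 16)
h(a) = 5/4 - a (h(a) = 5*(¼) + a*(-1) = 5/4 - a)
d(A, J) = -J*(5/4 - J) (d(A, J) = -(5/4 - J)*J = -J*(5/4 - J))
28678/d(s(5, -8), m) = 28678/(((¼)*16*(-5 + 4*16))) = 28678/(((¼)*16*(-5 + 64))) = 28678/(((¼)*16*59)) = 28678/236 = 28678*(1/236) = 14339/118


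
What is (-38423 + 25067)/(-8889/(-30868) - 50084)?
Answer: 412273008/1545984023 ≈ 0.26667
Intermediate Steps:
(-38423 + 25067)/(-8889/(-30868) - 50084) = -13356/(-8889*(-1/30868) - 50084) = -13356/(8889/30868 - 50084) = -13356/(-1545984023/30868) = -13356*(-30868/1545984023) = 412273008/1545984023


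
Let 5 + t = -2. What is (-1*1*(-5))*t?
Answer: -35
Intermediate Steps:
t = -7 (t = -5 - 2 = -7)
(-1*1*(-5))*t = (-1*1*(-5))*(-7) = -1*(-5)*(-7) = 5*(-7) = -35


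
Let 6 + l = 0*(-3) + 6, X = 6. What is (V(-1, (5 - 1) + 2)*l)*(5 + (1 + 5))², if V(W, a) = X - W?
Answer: 0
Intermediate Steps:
V(W, a) = 6 - W
l = 0 (l = -6 + (0*(-3) + 6) = -6 + (0 + 6) = -6 + 6 = 0)
(V(-1, (5 - 1) + 2)*l)*(5 + (1 + 5))² = ((6 - 1*(-1))*0)*(5 + (1 + 5))² = ((6 + 1)*0)*(5 + 6)² = (7*0)*11² = 0*121 = 0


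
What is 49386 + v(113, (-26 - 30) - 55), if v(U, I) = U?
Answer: 49499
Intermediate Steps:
49386 + v(113, (-26 - 30) - 55) = 49386 + 113 = 49499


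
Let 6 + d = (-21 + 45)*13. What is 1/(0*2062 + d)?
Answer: 1/306 ≈ 0.0032680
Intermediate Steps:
d = 306 (d = -6 + (-21 + 45)*13 = -6 + 24*13 = -6 + 312 = 306)
1/(0*2062 + d) = 1/(0*2062 + 306) = 1/(0 + 306) = 1/306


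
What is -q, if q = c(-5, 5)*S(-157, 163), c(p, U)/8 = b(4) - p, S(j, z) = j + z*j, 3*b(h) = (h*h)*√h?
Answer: 9681248/3 ≈ 3.2271e+6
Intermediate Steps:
b(h) = h^(5/2)/3 (b(h) = ((h*h)*√h)/3 = (h²*√h)/3 = h^(5/2)/3)
S(j, z) = j + j*z
c(p, U) = 256/3 - 8*p (c(p, U) = 8*(4^(5/2)/3 - p) = 8*((⅓)*32 - p) = 8*(32/3 - p) = 256/3 - 8*p)
q = -9681248/3 (q = (256/3 - 8*(-5))*(-157*(1 + 163)) = (256/3 + 40)*(-157*164) = (376/3)*(-25748) = -9681248/3 ≈ -3.2271e+6)
-q = -1*(-9681248/3) = 9681248/3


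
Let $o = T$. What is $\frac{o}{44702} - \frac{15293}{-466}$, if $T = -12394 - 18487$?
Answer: $\frac{167309285}{5207783} \approx 32.127$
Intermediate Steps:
$T = -30881$
$o = -30881$
$\frac{o}{44702} - \frac{15293}{-466} = - \frac{30881}{44702} - \frac{15293}{-466} = \left(-30881\right) \frac{1}{44702} - - \frac{15293}{466} = - \frac{30881}{44702} + \frac{15293}{466} = \frac{167309285}{5207783}$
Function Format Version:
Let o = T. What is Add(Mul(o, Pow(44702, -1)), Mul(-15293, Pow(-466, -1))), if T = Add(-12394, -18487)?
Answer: Rational(167309285, 5207783) ≈ 32.127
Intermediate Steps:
T = -30881
o = -30881
Add(Mul(o, Pow(44702, -1)), Mul(-15293, Pow(-466, -1))) = Add(Mul(-30881, Pow(44702, -1)), Mul(-15293, Pow(-466, -1))) = Add(Mul(-30881, Rational(1, 44702)), Mul(-15293, Rational(-1, 466))) = Add(Rational(-30881, 44702), Rational(15293, 466)) = Rational(167309285, 5207783)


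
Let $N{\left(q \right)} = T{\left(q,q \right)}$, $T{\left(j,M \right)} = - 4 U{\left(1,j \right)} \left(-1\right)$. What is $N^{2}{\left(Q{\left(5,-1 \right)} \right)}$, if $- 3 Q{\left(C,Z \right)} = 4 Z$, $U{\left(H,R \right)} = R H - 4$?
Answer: $\frac{1024}{9} \approx 113.78$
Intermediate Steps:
$U{\left(H,R \right)} = -4 + H R$ ($U{\left(H,R \right)} = H R - 4 = -4 + H R$)
$Q{\left(C,Z \right)} = - \frac{4 Z}{3}$
$T{\left(j,M \right)} = -16 + 4 j$ ($T{\left(j,M \right)} = - 4 \left(-4 + 1 j\right) \left(-1\right) = - 4 \left(-4 + j\right) \left(-1\right) = \left(16 - 4 j\right) \left(-1\right) = -16 + 4 j$)
$N{\left(q \right)} = -16 + 4 q$
$N^{2}{\left(Q{\left(5,-1 \right)} \right)} = \left(-16 + 4 \left(\left(- \frac{4}{3}\right) \left(-1\right)\right)\right)^{2} = \left(-16 + 4 \cdot \frac{4}{3}\right)^{2} = \left(-16 + \frac{16}{3}\right)^{2} = \left(- \frac{32}{3}\right)^{2} = \frac{1024}{9}$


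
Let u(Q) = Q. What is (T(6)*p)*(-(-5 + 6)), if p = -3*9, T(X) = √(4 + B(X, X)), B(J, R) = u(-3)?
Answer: 27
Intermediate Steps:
B(J, R) = -3
T(X) = 1 (T(X) = √(4 - 3) = √1 = 1)
p = -27
(T(6)*p)*(-(-5 + 6)) = (1*(-27))*(-(-5 + 6)) = -(-27) = -27*(-1) = 27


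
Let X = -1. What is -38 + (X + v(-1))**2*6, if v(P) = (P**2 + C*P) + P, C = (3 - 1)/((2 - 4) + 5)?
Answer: -64/3 ≈ -21.333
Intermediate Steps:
C = 2/3 (C = 2/(-2 + 5) = 2/3 ≈ 0.66667)
v(P) = P**2 + 5*P/3 (v(P) = (P**2 + 2*P/3) + P = P**2 + 5*P/3)
-38 + (X + v(-1))**2*6 = -38 + (-1 + (1/3)*(-1)*(5 + 3*(-1)))**2*6 = -38 + (-1 + (1/3)*(-1)*(5 - 3))**2*6 = -38 + (-1 + (1/3)*(-1)*2)**2*6 = -38 + (-1 - 2/3)**2*6 = -38 + (-5/3)**2*6 = -38 + (25/9)*6 = -38 + 50/3 = -64/3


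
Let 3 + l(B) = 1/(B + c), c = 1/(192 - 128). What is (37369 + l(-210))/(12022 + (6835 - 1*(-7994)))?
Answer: 502161610/360850589 ≈ 1.3916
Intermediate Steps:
c = 1/64 ≈ 0.015625
l(B) = -3 + 1/(1/64 + B) (l(B) = -3 + 1/(B + 1/64) = -3 + 1/(1/64 + B))
(37369 + l(-210))/(12022 + (6835 - 1*(-7994))) = (37369 + (61 - 192*(-210))/(1 + 64*(-210)))/(12022 + (6835 - 1*(-7994))) = (37369 + (61 + 40320)/(1 - 13440))/(12022 + (6835 + 7994)) = (37369 + 40381/(-13439))/(12022 + 14829) = (37369 - 1/13439*40381)/26851 = (37369 - 40381/13439)*(1/26851) = (502161610/13439)*(1/26851) = 502161610/360850589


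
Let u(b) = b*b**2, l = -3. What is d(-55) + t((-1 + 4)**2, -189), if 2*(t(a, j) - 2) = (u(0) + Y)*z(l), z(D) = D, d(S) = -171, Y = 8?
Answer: -181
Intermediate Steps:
u(b) = b**3
t(a, j) = -10 (t(a, j) = 2 + ((0**3 + 8)*(-3))/2 = 2 + ((0 + 8)*(-3))/2 = 2 + (8*(-3))/2 = 2 + (1/2)*(-24) = 2 - 12 = -10)
d(-55) + t((-1 + 4)**2, -189) = -171 - 10 = -181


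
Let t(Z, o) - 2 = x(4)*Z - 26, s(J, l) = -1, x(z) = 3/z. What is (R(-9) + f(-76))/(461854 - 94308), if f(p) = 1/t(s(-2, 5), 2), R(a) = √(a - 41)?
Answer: -2/18193527 + 5*I*√2/367546 ≈ -1.0993e-7 + 1.9239e-5*I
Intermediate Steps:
R(a) = √(-41 + a)
t(Z, o) = -24 + 3*Z/4 (t(Z, o) = 2 + ((3/4)*Z - 26) = 2 + ((3*(¼))*Z - 26) = 2 + (3*Z/4 - 26) = 2 + (-26 + 3*Z/4) = -24 + 3*Z/4)
f(p) = -4/99 (f(p) = 1/(-24 + (¾)*(-1)) = 1/(-24 - ¾) = 1/(-99/4) = -4/99)
(R(-9) + f(-76))/(461854 - 94308) = (√(-41 - 9) - 4/99)/(461854 - 94308) = (√(-50) - 4/99)/367546 = (5*I*√2 - 4/99)*(1/367546) = (-4/99 + 5*I*√2)*(1/367546) = -2/18193527 + 5*I*√2/367546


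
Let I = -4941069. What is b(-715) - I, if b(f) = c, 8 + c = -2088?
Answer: 4938973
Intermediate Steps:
c = -2096 (c = -8 - 2088 = -2096)
b(f) = -2096
b(-715) - I = -2096 - 1*(-4941069) = -2096 + 4941069 = 4938973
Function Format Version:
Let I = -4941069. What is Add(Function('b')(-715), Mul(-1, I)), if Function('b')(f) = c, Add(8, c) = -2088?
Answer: 4938973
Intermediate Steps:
c = -2096 (c = Add(-8, -2088) = -2096)
Function('b')(f) = -2096
Add(Function('b')(-715), Mul(-1, I)) = Add(-2096, Mul(-1, -4941069)) = Add(-2096, 4941069) = 4938973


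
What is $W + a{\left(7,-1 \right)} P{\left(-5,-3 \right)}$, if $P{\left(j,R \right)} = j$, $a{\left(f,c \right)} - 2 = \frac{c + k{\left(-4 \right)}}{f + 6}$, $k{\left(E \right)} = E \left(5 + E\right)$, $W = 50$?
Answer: $\frac{545}{13} \approx 41.923$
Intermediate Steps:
$a{\left(f,c \right)} = 2 + \frac{-4 + c}{6 + f}$ ($a{\left(f,c \right)} = 2 + \frac{c - 4 \left(5 - 4\right)}{f + 6} = 2 + \frac{c - 4}{6 + f} = 2 + \frac{-4 + c}{6 + f}$)
$W + a{\left(7,-1 \right)} P{\left(-5,-3 \right)} = 50 + \frac{8 - 1 + 2 \cdot 7}{6 + 7} \left(-5\right) = 50 + \frac{8 - 1 + 14}{13} \left(-5\right) = 50 + \frac{1}{13} \cdot 21 \left(-5\right) = 50 + \frac{21}{13} \left(-5\right) = 50 - \frac{105}{13} = \frac{545}{13}$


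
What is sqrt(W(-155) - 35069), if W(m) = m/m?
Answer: 2*I*sqrt(8767) ≈ 187.26*I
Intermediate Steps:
W(m) = 1
sqrt(W(-155) - 35069) = sqrt(1 - 35069) = sqrt(-35068) = 2*I*sqrt(8767)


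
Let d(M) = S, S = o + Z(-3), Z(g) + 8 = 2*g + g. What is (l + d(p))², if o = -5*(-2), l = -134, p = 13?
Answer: 19881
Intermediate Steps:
o = 10
Z(g) = -8 + 3*g (Z(g) = -8 + (2*g + g) = -8 + 3*g)
S = -7 (S = 10 + (-8 + 3*(-3)) = 10 + (-8 - 9) = 10 - 17 = -7)
d(M) = -7
(l + d(p))² = (-134 - 7)² = (-141)² = 19881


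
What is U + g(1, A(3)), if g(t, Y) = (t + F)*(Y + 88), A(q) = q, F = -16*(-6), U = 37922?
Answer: 46749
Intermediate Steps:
F = 96
g(t, Y) = (88 + Y)*(96 + t) (g(t, Y) = (t + 96)*(Y + 88) = (96 + t)*(88 + Y) = (88 + Y)*(96 + t))
U + g(1, A(3)) = 37922 + (8448 + 88*1 + 96*3 + 3*1) = 37922 + (8448 + 88 + 288 + 3) = 37922 + 8827 = 46749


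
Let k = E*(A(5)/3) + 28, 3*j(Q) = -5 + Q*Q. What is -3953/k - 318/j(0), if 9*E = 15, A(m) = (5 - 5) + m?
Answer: 86373/1385 ≈ 62.363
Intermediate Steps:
j(Q) = -5/3 + Q**2/3 (j(Q) = (-5 + Q*Q)/3 = (-5 + Q**2)/3 = -5/3 + Q**2/3)
A(m) = m (A(m) = 0 + m = m)
E = 5/3 (E = (1/9)*15 = 5/3 ≈ 1.6667)
k = 277/9 (k = 5*(5/3)/3 + 28 = 5*(5*(1/3))/3 + 28 = (5/3)*(5/3) + 28 = 25/9 + 28 = 277/9 ≈ 30.778)
-3953/k - 318/j(0) = -3953/277/9 - 318/(-5/3 + (1/3)*0**2) = -3953*9/277 - 318/(-5/3 + (1/3)*0) = -35577/277 - 318/(-5/3 + 0) = -35577/277 - 318/(-5/3) = -35577/277 - 318*(-3/5) = -35577/277 + 954/5 = 86373/1385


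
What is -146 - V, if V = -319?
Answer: 173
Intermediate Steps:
-146 - V = -146 - 1*(-319) = -146 + 319 = 173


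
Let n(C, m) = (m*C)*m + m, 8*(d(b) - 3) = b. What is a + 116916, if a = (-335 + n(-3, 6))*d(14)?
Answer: 459361/4 ≈ 1.1484e+5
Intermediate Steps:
d(b) = 3 + b/8
n(C, m) = m + C*m**2 (n(C, m) = (C*m)*m + m = C*m**2 + m = m + C*m**2)
a = -8303/4 (a = (-335 + 6*(1 - 3*6))*(3 + (1/8)*14) = (-335 + 6*(1 - 18))*(3 + 7/4) = (-335 + 6*(-17))*(19/4) = (-335 - 102)*(19/4) = -437*19/4 = -8303/4 ≈ -2075.8)
a + 116916 = -8303/4 + 116916 = 459361/4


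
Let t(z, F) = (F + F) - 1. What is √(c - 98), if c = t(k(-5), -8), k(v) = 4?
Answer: I*√115 ≈ 10.724*I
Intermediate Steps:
t(z, F) = -1 + 2*F (t(z, F) = 2*F - 1 = -1 + 2*F)
c = -17 (c = -1 + 2*(-8) = -1 - 16 = -17)
√(c - 98) = √(-17 - 98) = √(-115) = I*√115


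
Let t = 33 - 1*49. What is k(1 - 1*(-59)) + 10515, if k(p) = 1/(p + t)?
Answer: 462661/44 ≈ 10515.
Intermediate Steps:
t = -16 (t = 33 - 49 = -16)
k(p) = 1/(-16 + p) (k(p) = 1/(p - 16) = 1/(-16 + p))
k(1 - 1*(-59)) + 10515 = 1/(-16 + (1 - 1*(-59))) + 10515 = 1/(-16 + (1 + 59)) + 10515 = 1/(-16 + 60) + 10515 = 1/44 + 10515 = 462661/44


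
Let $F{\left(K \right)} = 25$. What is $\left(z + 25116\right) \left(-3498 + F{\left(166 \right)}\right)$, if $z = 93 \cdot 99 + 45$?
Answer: $-119360064$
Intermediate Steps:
$z = 9252$ ($z = 9207 + 45 = 9252$)
$\left(z + 25116\right) \left(-3498 + F{\left(166 \right)}\right) = \left(9252 + 25116\right) \left(-3498 + 25\right) = 34368 \left(-3473\right) = -119360064$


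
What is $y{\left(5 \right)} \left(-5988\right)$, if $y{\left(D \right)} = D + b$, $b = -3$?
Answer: $-11976$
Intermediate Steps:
$y{\left(D \right)} = -3 + D$ ($y{\left(D \right)} = D - 3 = -3 + D$)
$y{\left(5 \right)} \left(-5988\right) = \left(-3 + 5\right) \left(-5988\right) = 2 \left(-5988\right) = -11976$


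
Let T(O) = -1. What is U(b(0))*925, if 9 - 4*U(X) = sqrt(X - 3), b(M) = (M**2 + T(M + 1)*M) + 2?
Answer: 8325/4 - 925*I/4 ≈ 2081.3 - 231.25*I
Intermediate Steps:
b(M) = 2 + M**2 - M (b(M) = (M**2 - M) + 2 = 2 + M**2 - M)
U(X) = 9/4 - sqrt(-3 + X)/4 (U(X) = 9/4 - sqrt(X - 3)/4 = 9/4 - sqrt(-3 + X)/4)
U(b(0))*925 = (9/4 - sqrt(-3 + (2 + 0**2 - 1*0))/4)*925 = (9/4 - sqrt(-3 + (2 + 0 + 0))/4)*925 = (9/4 - sqrt(-3 + 2)/4)*925 = (9/4 - I/4)*925 = 8325/4 - 925*I/4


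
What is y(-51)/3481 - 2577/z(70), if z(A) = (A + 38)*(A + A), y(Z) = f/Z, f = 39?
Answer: -50898563/298252080 ≈ -0.17066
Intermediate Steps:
y(Z) = 39/Z
z(A) = 2*A*(38 + A) (z(A) = (38 + A)*(2*A) = 2*A*(38 + A))
y(-51)/3481 - 2577/z(70) = (39/(-51))/3481 - 2577*1/(140*(38 + 70)) = (39*(-1/51))*(1/3481) - 2577/(2*70*108) = -13/17*1/3481 - 2577/15120 = -13/59177 - 2577*1/15120 = -13/59177 - 859/5040 = -50898563/298252080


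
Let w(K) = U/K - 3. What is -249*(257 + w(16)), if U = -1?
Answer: -1011687/16 ≈ -63230.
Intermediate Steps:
w(K) = -3 - 1/K (w(K) = -1/K - 3 = -3 - 1/K)
-249*(257 + w(16)) = -249*(257 + (-3 - 1/16)) = -249*(257 - 49/16) = -249*4063/16 = -1011687/16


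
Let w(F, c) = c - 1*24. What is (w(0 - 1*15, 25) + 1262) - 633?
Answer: 630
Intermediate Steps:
w(F, c) = -24 + c (w(F, c) = c - 24 = -24 + c)
(w(0 - 1*15, 25) + 1262) - 633 = ((-24 + 25) + 1262) - 633 = (1 + 1262) - 633 = 1263 - 633 = 630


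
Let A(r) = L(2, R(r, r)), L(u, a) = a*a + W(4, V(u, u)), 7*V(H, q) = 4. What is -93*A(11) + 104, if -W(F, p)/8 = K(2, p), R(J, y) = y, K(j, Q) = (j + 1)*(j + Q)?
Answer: -37867/7 ≈ -5409.6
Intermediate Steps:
K(j, Q) = (1 + j)*(Q + j)
V(H, q) = 4/7 (V(H, q) = (1/7)*4 = 4/7)
W(F, p) = -48 - 24*p (W(F, p) = -8*(p + 2 + 2**2 + p*2) = -8*(p + 2 + 4 + 2*p) = -8*(6 + 3*p) = -48 - 24*p)
L(u, a) = -432/7 + a**2 (L(u, a) = a*a + (-48 - 24*4/7) = a**2 + (-48 - 96/7) = a**2 - 432/7 = -432/7 + a**2)
A(r) = -432/7 + r**2
-93*A(11) + 104 = -93*(-432/7 + 11**2) + 104 = -93*(-432/7 + 121) + 104 = -93*415/7 + 104 = -38595/7 + 104 = -37867/7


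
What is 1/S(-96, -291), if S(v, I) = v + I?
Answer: -1/387 ≈ -0.0025840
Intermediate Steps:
S(v, I) = I + v
1/S(-96, -291) = 1/(-291 - 96) = 1/(-387) = -1/387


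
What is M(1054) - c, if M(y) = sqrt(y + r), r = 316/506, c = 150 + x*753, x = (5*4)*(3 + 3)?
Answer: -90510 + 2*sqrt(16876365)/253 ≈ -90478.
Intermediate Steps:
x = 120 (x = 20*6 = 120)
c = 90510 (c = 150 + 120*753 = 150 + 90360 = 90510)
r = 158/253 (r = 316*(1/506) = 158/253 ≈ 0.62451)
M(y) = sqrt(158/253 + y) (M(y) = sqrt(y + 158/253) = sqrt(158/253 + y))
M(1054) - c = sqrt(39974 + 64009*1054)/253 - 1*90510 = sqrt(39974 + 67465486)/253 - 90510 = sqrt(67505460)/253 - 90510 = (2*sqrt(16876365))/253 - 90510 = 2*sqrt(16876365)/253 - 90510 = -90510 + 2*sqrt(16876365)/253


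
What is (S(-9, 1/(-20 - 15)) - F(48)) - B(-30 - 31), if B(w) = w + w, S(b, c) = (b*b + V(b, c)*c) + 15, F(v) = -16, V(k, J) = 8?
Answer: 8182/35 ≈ 233.77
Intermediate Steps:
S(b, c) = 15 + b² + 8*c (S(b, c) = (b*b + 8*c) + 15 = (b² + 8*c) + 15 = 15 + b² + 8*c)
B(w) = 2*w
(S(-9, 1/(-20 - 15)) - F(48)) - B(-30 - 31) = ((15 + (-9)² + 8/(-20 - 15)) - 1*(-16)) - 2*(-30 - 31) = ((15 + 81 + 8/(-35)) + 16) - 2*(-61) = ((15 + 81 + 8*(-1/35)) + 16) - 1*(-122) = ((15 + 81 - 8/35) + 16) + 122 = (3352/35 + 16) + 122 = 3912/35 + 122 = 8182/35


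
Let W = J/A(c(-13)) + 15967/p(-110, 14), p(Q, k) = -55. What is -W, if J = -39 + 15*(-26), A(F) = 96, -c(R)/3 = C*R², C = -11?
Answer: 518809/1760 ≈ 294.78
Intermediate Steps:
c(R) = 33*R² (c(R) = -(-33)*R² = 33*R²)
J = -429 (J = -39 - 390 = -429)
W = -518809/1760 (W = -429/96 + 15967/(-55) = -429*1/96 + 15967*(-1/55) = -143/32 - 15967/55 = -518809/1760 ≈ -294.78)
-W = -1*(-518809/1760) = 518809/1760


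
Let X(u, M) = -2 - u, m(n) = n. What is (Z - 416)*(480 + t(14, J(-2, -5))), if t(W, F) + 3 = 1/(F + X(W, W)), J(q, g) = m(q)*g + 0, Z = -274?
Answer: -329015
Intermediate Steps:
J(q, g) = g*q (J(q, g) = q*g + 0 = g*q + 0 = g*q)
t(W, F) = -3 + 1/(-2 + F - W) (t(W, F) = -3 + 1/(F + (-2 - W)) = -3 + 1/(-2 + F - W))
(Z - 416)*(480 + t(14, J(-2, -5))) = (-274 - 416)*(480 + (-7 - 3*14 + 3*(-5*(-2)))/(2 + 14 - (-5)*(-2))) = -690*(480 + (-7 - 42 + 3*10)/(2 + 14 - 1*10)) = -690*(480 + (-7 - 42 + 30)/(2 + 14 - 10)) = -690*(480 - 19/6) = -690*2861/6 = -329015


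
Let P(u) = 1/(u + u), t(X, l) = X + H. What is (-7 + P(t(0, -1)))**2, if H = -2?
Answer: 841/16 ≈ 52.563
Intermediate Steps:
t(X, l) = -2 + X (t(X, l) = X - 2 = -2 + X)
P(u) = 1/(2*u)
(-7 + P(t(0, -1)))**2 = (-7 + 1/(2*(-2 + 0)))**2 = (-7 + (1/2)/(-2))**2 = (-7 + (1/2)*(-1/2))**2 = (-7 - 1/4)**2 = (-29/4)**2 = 841/16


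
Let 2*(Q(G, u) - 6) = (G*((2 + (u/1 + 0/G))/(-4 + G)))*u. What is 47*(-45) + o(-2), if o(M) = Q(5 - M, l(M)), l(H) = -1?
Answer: -12661/6 ≈ -2110.2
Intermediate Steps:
Q(G, u) = 6 + G*u*(2 + u)/(2*(-4 + G)) (Q(G, u) = 6 + ((G*((2 + (u/1 + 0/G))/(-4 + G)))*u)/2 = 6 + ((G*((2 + (u*1 + 0))/(-4 + G)))*u)/2 = 6 + ((G*((2 + (u + 0))/(-4 + G)))*u)/2 = 6 + ((G*((2 + u)/(-4 + G)))*u)/2 = 6 + ((G*(2 + u)/(-4 + G))*u)/2 = 6 + (G*u*(2 + u)/(-4 + G))/2 = 6 + G*u*(2 + u)/(2*(-4 + G)))
o(M) = (7/2 - 11*M/2)/(1 - M) (o(M) = (-24 + 6*(5 - M) + (5 - M)*(-1) + (1/2)*(5 - M)*(-1)**2)/(-4 + (5 - M)) = (-24 + (30 - 6*M) + (-5 + M) + (1/2)*(5 - M)*1)/(1 - M) = (-24 + (30 - 6*M) + (-5 + M) + (5/2 - M/2))/(1 - M) = (7/2 - 11*M/2)/(1 - M))
47*(-45) + o(-2) = 47*(-45) + (-7 + 11*(-2))/(2*(-1 - 2)) = -2115 + (1/2)*(-7 - 22)/(-3) = -2115 + (1/2)*(-1/3)*(-29) = -2115 + 29/6 = -12661/6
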